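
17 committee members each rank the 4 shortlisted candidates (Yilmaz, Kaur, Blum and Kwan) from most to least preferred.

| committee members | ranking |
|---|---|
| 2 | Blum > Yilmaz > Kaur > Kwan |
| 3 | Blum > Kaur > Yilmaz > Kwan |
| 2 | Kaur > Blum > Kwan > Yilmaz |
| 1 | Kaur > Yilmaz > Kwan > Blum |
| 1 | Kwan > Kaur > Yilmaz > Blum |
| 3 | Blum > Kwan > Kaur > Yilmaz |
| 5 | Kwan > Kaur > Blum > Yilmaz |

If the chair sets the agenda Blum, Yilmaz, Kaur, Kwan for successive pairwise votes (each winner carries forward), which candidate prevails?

Round 1: Blum vs Yilmaz — 15–2, Blum advances.
Round 2: Blum vs Kaur — 8–9, Kaur advances.
Round 3: Kaur vs Kwan — 8–9, Kwan advances.
Kwan survives the agenda.

Kwan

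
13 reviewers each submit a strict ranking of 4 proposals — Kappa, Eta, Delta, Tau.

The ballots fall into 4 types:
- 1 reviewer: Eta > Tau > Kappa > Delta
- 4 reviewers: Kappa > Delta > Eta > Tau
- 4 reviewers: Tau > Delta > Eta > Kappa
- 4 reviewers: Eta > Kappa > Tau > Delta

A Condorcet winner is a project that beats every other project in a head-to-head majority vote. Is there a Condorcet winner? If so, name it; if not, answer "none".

Pairwise majorities:
Kappa vs Eta: Kappa is ranked higher on 4 ballots, Eta on 9. Eta wins 9–4.
Kappa vs Delta: 9 to 4, Kappa.
Kappa vs Tau: 4+4 = 8 for Kappa, 5 for Tau — Kappa by 8–5.
Eta vs Delta: Eta preferred on 1+4 = 5 ballots; Delta wins 8–5.
Eta vs Tau: 1+4+4 = 9 for Eta, 4 for Tau — Eta by 9–4.
Delta vs Tau: 4 for Delta, 9 for Tau — Tau by 9–4.
No project is unbeaten: Kappa loses to Eta; Eta loses to Delta; Delta loses to Kappa; Tau loses to Kappa. In particular Kappa → Delta → Eta → Kappa is a majority cycle — no Condorcet winner exists.

none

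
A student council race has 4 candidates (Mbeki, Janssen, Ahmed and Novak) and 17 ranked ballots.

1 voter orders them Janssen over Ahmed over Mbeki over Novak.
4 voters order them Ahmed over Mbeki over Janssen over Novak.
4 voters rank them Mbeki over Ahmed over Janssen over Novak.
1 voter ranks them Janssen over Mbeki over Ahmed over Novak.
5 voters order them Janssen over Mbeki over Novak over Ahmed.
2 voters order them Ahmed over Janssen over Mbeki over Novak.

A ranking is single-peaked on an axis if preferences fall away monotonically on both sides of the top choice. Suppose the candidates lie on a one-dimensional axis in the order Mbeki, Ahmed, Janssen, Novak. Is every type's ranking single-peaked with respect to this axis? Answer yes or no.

no

Axis positions: Mbeki=1, Ahmed=2, Janssen=3, Novak=4.
Type 1 (peak Janssen at position 3): ranking walks positions 3-2-1-4, expanding outward from the peak — single-peaked.
Type 2 (peak Ahmed at position 2): ranking walks positions 2-1-3-4, expanding outward from the peak — single-peaked.
Type 3 (peak Mbeki at position 1): ranking walks positions 1-2-3-4, expanding outward from the peak — single-peaked.
Type 4: ranking walks positions 3-1-2-4; Mbeki is ranked above Ahmed even though Ahmed lies between Mbeki and the peak Janssen on the axis — preferences dip and rise again. Not single-peaked.
Type 5: ranking walks positions 3-1-4-2; Mbeki is ranked above Ahmed even though Ahmed lies between Mbeki and the peak Janssen on the axis — preferences dip and rise again. Not single-peaked.
Type 6 (peak Ahmed at position 2): ranking walks positions 2-3-1-4, expanding outward from the peak — single-peaked.
Type 4 violates single-peakedness, so the profile is not single-peaked on this axis.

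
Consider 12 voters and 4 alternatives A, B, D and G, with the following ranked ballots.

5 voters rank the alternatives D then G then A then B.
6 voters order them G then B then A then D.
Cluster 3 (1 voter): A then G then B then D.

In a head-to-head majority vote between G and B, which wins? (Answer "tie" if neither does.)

G

Ballots ranking G above B: 5 + 6 + 1 = 12.
Ballots ranking B above G: 12 − 12 = 0.
G wins the head-to-head 12–0.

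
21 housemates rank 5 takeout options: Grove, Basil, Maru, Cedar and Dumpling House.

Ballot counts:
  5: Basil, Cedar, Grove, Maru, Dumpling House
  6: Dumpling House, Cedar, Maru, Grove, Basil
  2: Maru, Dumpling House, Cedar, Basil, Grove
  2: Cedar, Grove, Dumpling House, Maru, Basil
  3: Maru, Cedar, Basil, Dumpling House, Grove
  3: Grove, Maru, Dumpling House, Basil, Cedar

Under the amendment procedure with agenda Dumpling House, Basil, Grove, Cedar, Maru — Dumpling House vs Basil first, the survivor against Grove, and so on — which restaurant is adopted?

Round 1: Dumpling House vs Basil — 13–8, Dumpling House advances.
Round 2: Dumpling House vs Grove — 11–10, Dumpling House advances.
Round 3: Dumpling House vs Cedar — 11–10, Dumpling House advances.
Round 4: Dumpling House vs Maru — 8–13, Maru advances.
Maru survives the agenda.

Maru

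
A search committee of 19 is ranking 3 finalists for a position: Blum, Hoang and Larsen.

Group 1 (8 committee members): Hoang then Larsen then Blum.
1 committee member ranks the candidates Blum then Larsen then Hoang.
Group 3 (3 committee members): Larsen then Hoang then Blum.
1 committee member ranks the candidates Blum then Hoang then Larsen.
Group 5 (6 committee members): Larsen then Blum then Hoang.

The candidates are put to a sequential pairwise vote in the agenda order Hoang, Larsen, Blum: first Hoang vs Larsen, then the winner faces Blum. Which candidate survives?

Larsen

Round 1: Hoang vs Larsen — 9–10, Larsen advances.
Round 2: Larsen vs Blum — 17–2, Larsen advances.
Larsen survives the agenda.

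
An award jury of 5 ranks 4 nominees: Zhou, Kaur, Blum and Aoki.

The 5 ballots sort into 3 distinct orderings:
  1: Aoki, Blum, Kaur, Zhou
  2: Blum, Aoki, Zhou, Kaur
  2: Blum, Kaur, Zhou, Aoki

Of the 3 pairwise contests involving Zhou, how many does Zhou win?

0

Zhou against each rival (5 jurors):
Zhou vs Kaur: Kaur, 3–2.
Zhou vs Blum: 0 to 5, Blum.
Zhou vs Aoki: Aoki, 3–2.
Zhou beats no one; loses to Kaur, Blum, Aoki — 0 pairwise wins.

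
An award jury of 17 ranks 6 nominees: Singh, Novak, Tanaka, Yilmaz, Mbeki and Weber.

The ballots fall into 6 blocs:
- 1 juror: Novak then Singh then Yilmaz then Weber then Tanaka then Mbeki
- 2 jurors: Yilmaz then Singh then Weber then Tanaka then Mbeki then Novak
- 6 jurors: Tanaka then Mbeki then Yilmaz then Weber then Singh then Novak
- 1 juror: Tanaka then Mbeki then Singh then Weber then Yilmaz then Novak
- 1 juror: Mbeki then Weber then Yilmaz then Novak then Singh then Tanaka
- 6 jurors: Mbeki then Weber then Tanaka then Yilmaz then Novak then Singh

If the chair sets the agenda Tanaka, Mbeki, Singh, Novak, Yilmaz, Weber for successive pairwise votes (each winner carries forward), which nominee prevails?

Round 1: Tanaka vs Mbeki — 10–7, Tanaka advances.
Round 2: Tanaka vs Singh — 13–4, Tanaka advances.
Round 3: Tanaka vs Novak — 15–2, Tanaka advances.
Round 4: Tanaka vs Yilmaz — 13–4, Tanaka advances.
Round 5: Tanaka vs Weber — 7–10, Weber advances.
Weber survives the agenda.

Weber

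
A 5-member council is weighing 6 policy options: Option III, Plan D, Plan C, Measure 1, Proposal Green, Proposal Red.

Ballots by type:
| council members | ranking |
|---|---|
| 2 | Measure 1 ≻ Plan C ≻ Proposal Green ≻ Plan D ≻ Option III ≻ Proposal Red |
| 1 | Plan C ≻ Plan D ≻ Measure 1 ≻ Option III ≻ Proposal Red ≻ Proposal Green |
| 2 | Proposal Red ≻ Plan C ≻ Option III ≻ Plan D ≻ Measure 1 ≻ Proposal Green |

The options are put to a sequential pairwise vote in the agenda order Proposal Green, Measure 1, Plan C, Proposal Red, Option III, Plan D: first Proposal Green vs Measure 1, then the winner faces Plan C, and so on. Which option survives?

Plan C

Round 1: Proposal Green vs Measure 1 — 0–5, Measure 1 advances.
Round 2: Measure 1 vs Plan C — 2–3, Plan C advances.
Round 3: Plan C vs Proposal Red — 3–2, Plan C advances.
Round 4: Plan C vs Option III — 5–0, Plan C advances.
Round 5: Plan C vs Plan D — 5–0, Plan C advances.
The agenda winner is Plan C.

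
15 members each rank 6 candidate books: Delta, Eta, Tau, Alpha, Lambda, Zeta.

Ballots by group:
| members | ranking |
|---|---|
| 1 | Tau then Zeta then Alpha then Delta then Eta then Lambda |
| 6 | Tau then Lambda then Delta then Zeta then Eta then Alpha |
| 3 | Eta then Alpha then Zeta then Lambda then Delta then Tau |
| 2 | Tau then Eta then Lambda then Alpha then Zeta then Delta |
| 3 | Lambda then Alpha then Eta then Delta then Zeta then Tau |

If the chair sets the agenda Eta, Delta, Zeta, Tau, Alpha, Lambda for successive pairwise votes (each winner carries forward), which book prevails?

Tau

Round 1: Eta vs Delta — 8–7, Eta advances.
Round 2: Eta vs Zeta — 8–7, Eta advances.
Round 3: Eta vs Tau — 6–9, Tau advances.
Round 4: Tau vs Alpha — 9–6, Tau advances.
Round 5: Tau vs Lambda — 9–6, Tau advances.
Tau survives the agenda.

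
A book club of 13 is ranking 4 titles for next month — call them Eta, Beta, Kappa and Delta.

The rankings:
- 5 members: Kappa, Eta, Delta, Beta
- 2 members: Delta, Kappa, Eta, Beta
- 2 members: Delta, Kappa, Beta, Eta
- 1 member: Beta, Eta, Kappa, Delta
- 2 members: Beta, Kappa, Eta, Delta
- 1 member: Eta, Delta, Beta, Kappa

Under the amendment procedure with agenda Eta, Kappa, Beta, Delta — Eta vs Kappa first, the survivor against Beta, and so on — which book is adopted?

Round 1: Eta vs Kappa — 2–11, Kappa advances.
Round 2: Kappa vs Beta — 9–4, Kappa advances.
Round 3: Kappa vs Delta — 8–5, Kappa advances.
The agenda winner is Kappa.

Kappa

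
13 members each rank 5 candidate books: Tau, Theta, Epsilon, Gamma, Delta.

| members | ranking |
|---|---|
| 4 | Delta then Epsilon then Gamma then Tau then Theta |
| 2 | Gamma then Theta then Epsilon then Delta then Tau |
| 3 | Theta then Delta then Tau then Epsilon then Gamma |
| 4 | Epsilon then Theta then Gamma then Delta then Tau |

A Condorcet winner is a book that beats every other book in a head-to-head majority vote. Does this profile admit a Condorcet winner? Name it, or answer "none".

Check each pair by majority over 13 ballots:
Tau–Theta: Theta 9–4.
Tau vs Epsilon: Epsilon wins 10–3.
Tau vs Gamma: Tau is ranked higher on 3 ballots, Gamma on 10. Gamma wins 10–3.
Tau–Delta: Delta 13–0.
Theta vs Epsilon: 2+3 = 5 for Theta, 8 for Epsilon — Epsilon by 8–5.
Theta vs Gamma: 7 to 6, Theta.
Theta vs Delta: Theta preferred on 2+3+4 = 9 ballots; Theta wins 9–4.
Epsilon vs Gamma: Epsilon preferred on 4+3+4 = 11 ballots; Epsilon wins 11–2.
Epsilon vs Delta: 6 to 7, Delta.
Gamma vs Delta: Delta wins 7–6.
No book is unbeaten: Tau loses to Theta; Theta loses to Epsilon; Epsilon loses to Delta; Gamma loses to Theta; Delta loses to Theta. In particular Theta → Delta → Epsilon → Theta is a majority cycle — no Condorcet winner exists.

none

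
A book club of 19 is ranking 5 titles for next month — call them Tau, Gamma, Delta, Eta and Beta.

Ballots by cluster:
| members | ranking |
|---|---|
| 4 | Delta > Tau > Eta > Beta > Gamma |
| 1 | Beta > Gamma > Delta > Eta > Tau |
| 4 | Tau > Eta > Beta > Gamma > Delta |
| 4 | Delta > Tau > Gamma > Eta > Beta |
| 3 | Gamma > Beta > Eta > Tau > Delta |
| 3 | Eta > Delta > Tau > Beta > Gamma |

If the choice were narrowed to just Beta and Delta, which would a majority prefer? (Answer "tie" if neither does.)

Delta

Ballots ranking Beta above Delta: 1 + 4 + 3 = 8.
Ballots ranking Delta above Beta: 19 − 8 = 11.
Delta wins the head-to-head 11–8.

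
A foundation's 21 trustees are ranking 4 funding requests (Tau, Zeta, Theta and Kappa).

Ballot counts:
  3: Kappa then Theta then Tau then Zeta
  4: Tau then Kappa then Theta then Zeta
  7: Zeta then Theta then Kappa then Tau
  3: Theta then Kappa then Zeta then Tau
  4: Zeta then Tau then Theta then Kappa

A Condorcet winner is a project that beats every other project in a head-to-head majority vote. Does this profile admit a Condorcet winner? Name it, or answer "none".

Zeta

Head-to-head results (21 reviewers):
Tau vs Zeta: Tau preferred on 3+4 = 7 ballots; Zeta wins 14–7.
Tau vs Theta: 4+4 = 8 for Tau, 13 for Theta — Theta by 13–8.
Tau vs Kappa: Tau is ranked higher on 4+4 = 8 ballots, Kappa on 13. Kappa wins 13–8.
Zeta vs Theta: 11 to 10, Zeta.
Zeta vs Kappa: Zeta is ranked higher on 7+4 = 11 ballots, Kappa on 10. Zeta wins 11–10.
Theta vs Kappa: Theta preferred on 7+3+4 = 14 ballots; Theta wins 14–7.
Zeta beats each of Tau, Theta, Kappa — Zeta is the Condorcet winner.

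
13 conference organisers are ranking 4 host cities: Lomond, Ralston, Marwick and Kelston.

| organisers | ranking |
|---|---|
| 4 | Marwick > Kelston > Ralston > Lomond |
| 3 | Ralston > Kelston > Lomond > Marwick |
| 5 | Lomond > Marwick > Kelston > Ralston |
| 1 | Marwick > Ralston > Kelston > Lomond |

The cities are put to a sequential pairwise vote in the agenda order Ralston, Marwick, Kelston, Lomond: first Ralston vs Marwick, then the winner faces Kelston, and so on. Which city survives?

Lomond

Round 1: Ralston vs Marwick — 3–10, Marwick advances.
Round 2: Marwick vs Kelston — 10–3, Marwick advances.
Round 3: Marwick vs Lomond — 5–8, Lomond advances.
Lomond survives the agenda.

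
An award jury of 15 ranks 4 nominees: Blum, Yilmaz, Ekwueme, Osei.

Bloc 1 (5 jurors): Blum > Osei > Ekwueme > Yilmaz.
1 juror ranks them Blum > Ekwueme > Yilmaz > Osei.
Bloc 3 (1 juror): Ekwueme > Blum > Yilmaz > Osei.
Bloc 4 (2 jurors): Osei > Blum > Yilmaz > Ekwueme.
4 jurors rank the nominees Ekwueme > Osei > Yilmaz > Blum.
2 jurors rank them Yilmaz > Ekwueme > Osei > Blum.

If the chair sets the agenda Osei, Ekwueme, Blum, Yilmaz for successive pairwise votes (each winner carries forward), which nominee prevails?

Round 1: Osei vs Ekwueme — 7–8, Ekwueme advances.
Round 2: Ekwueme vs Blum — 7–8, Blum advances.
Round 3: Blum vs Yilmaz — 9–6, Blum advances.
The agenda winner is Blum.

Blum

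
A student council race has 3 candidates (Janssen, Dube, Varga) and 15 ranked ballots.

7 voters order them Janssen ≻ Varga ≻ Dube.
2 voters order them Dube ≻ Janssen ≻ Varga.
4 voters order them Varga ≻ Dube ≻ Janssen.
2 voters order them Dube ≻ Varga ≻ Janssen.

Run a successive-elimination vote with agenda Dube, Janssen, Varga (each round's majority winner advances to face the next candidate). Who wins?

Varga

Round 1: Dube vs Janssen — 8–7, Dube advances.
Round 2: Dube vs Varga — 4–11, Varga advances.
Varga survives the agenda.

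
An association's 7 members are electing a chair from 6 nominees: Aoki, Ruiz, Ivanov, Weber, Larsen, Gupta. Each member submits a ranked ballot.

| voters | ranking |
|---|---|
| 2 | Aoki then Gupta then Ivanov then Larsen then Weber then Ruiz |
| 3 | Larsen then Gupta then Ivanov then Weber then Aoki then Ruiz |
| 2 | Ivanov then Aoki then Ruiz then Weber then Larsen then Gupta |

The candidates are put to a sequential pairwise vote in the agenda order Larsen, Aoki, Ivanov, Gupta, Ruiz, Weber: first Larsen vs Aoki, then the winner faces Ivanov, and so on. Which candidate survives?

Round 1: Larsen vs Aoki — 3–4, Aoki advances.
Round 2: Aoki vs Ivanov — 2–5, Ivanov advances.
Round 3: Ivanov vs Gupta — 2–5, Gupta advances.
Round 4: Gupta vs Ruiz — 5–2, Gupta advances.
Round 5: Gupta vs Weber — 5–2, Gupta advances.
The agenda winner is Gupta.

Gupta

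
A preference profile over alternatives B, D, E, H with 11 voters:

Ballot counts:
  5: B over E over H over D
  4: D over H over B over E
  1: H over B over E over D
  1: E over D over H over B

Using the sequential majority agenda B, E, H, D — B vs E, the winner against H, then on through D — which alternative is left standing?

Round 1: B vs E — 10–1, B advances.
Round 2: B vs H — 5–6, H advances.
Round 3: H vs D — 6–5, H advances.
The agenda winner is H.

H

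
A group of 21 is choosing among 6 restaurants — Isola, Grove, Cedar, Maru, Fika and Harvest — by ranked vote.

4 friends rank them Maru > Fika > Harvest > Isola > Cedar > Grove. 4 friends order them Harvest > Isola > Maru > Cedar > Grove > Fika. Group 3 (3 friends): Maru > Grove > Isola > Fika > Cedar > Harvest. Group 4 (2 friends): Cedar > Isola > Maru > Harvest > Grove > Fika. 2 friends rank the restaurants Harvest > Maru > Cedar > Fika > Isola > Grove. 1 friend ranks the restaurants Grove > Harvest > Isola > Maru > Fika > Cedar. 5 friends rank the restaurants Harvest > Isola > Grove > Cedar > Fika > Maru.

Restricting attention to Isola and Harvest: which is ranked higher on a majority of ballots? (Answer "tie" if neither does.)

Ballots ranking Isola above Harvest: 3 + 2 = 5.
Ballots ranking Harvest above Isola: 21 − 5 = 16.
Harvest wins the head-to-head 16–5.

Harvest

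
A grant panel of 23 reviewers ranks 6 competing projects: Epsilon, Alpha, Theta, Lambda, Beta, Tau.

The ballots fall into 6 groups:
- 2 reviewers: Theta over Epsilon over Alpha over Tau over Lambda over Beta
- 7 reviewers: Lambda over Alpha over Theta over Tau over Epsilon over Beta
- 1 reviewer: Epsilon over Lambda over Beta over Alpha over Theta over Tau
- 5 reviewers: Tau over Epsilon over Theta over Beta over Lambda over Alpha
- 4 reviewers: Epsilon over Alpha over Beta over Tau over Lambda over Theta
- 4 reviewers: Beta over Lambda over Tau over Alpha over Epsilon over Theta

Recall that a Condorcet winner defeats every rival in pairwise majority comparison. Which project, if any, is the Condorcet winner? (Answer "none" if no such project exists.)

none

Check each pair by majority over 23 ballots:
Epsilon vs Alpha: Epsilon, 12–11.
Epsilon vs Theta: Epsilon, 14–9.
Epsilon–Lambda: Epsilon 12–11.
Epsilon–Beta: Epsilon 19–4.
Epsilon vs Tau: Tau wins 16–7.
Alpha vs Theta: Alpha wins 16–7.
Alpha vs Lambda: Lambda wins 17–6.
Alpha vs Beta: Alpha wins 13–10.
Alpha vs Tau: Alpha, 14–9.
Theta–Lambda: Lambda 16–7.
Theta vs Beta: Theta, 14–9.
Theta vs Tau: Tau, 13–10.
Lambda vs Beta: Beta, 13–10.
Lambda vs Tau: Lambda, 12–11.
Beta–Tau: Tau 14–9.
No project is unbeaten: Epsilon loses to Tau; Alpha loses to Epsilon; Theta loses to Epsilon; Lambda loses to Epsilon; Beta loses to Epsilon; Tau loses to Alpha. In particular Epsilon > Alpha > Tau > Epsilon is a majority cycle — no Condorcet winner exists.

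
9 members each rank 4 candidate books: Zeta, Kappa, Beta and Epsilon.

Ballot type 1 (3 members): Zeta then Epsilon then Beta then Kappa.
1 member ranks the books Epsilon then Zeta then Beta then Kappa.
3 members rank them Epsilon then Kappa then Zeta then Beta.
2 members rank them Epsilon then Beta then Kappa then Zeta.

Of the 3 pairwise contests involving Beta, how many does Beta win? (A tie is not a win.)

1

Beta against each rival (9 members):
Beta vs Zeta: 2 for Beta, 7 for Zeta — Zeta by 7–2.
Beta vs Kappa: Beta, 6–3.
Beta vs Epsilon: Epsilon, 9–0.
Beta beats Kappa; loses to Zeta, Epsilon — 1 pairwise win.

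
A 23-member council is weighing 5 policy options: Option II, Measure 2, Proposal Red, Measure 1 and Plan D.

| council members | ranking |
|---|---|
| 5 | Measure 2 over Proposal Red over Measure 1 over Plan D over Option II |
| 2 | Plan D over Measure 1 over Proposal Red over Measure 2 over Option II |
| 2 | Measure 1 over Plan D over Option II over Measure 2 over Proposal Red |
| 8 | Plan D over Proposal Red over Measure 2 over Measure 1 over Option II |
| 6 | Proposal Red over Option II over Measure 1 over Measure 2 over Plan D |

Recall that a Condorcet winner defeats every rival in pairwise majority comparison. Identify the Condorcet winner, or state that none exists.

Check each pair by majority over 23 ballots:
Option II–Measure 2: Measure 2 15–8.
Option II–Proposal Red: Proposal Red 21–2.
Option II vs Measure 1: Measure 1 wins 17–6.
Option II–Plan D: Plan D 17–6.
Measure 2 vs Proposal Red: Proposal Red wins 16–7.
Measure 2 vs Measure 1: Measure 2 wins 13–10.
Measure 2 vs Plan D: Plan D wins 12–11.
Proposal Red vs Measure 1: Proposal Red wins 19–4.
Proposal Red vs Plan D: Plan D, 12–11.
Measure 1 vs Plan D: Measure 1, 13–10.
No option is unbeaten: Option II loses to Measure 2; Measure 2 loses to Proposal Red; Proposal Red loses to Plan D; Measure 1 loses to Measure 2; Plan D loses to Measure 1. In particular Measure 2 → Measure 1 → Plan D → Measure 2 is a majority cycle — no Condorcet winner exists.

none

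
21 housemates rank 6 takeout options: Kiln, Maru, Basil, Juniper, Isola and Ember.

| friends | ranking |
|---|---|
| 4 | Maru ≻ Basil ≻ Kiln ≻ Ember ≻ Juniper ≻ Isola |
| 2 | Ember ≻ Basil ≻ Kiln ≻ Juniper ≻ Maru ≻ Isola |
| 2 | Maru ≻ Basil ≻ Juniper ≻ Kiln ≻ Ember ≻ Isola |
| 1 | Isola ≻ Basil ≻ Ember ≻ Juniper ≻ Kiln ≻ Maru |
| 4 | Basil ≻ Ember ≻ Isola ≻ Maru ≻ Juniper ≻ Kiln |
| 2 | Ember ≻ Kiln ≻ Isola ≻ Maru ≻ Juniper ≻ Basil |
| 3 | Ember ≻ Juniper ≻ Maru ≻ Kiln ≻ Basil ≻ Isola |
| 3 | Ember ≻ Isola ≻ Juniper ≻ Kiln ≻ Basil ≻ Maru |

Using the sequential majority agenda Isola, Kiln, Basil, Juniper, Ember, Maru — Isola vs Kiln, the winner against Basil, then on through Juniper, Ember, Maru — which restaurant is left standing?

Round 1: Isola vs Kiln — 8–13, Kiln advances.
Round 2: Kiln vs Basil — 8–13, Basil advances.
Round 3: Basil vs Juniper — 13–8, Basil advances.
Round 4: Basil vs Ember — 11–10, Basil advances.
Round 5: Basil vs Maru — 10–11, Maru advances.
The agenda winner is Maru.

Maru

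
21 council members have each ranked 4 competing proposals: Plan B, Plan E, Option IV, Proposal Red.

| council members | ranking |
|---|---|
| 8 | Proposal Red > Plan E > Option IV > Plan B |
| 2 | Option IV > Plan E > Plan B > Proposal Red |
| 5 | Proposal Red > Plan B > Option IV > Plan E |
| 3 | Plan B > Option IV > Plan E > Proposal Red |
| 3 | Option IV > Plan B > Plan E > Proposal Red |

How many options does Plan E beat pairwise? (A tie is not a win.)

Plan E against each rival (21 council members):
Plan E vs Plan B: 8+2 = 10 for Plan E, 11 for Plan B — Plan B by 11–10.
Plan E vs Option IV: Option IV, 13–8.
Plan E–Proposal Red: Proposal Red 13–8.
Plan E beats no one; loses to Plan B, Option IV, Proposal Red — 0 pairwise wins.

0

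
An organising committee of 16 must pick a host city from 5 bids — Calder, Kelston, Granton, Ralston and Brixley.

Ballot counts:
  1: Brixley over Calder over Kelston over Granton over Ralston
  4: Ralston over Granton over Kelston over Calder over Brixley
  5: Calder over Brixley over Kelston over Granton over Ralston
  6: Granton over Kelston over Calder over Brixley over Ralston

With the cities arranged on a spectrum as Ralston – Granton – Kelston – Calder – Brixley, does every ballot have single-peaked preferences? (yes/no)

Axis positions: Ralston=1, Granton=2, Kelston=3, Calder=4, Brixley=5.
Ballot type 1 (peak Brixley at position 5): ranking walks positions 5-4-3-2-1, expanding outward from the peak — single-peaked.
Ballot type 2 (peak Ralston at position 1): ranking walks positions 1-2-3-4-5, expanding outward from the peak — single-peaked.
Ballot type 3 (peak Calder at position 4): ranking walks positions 4-5-3-2-1, expanding outward from the peak — single-peaked.
Ballot type 4 (peak Granton at position 2): ranking walks positions 2-3-4-5-1, expanding outward from the peak — single-peaked.
Every ranking is single-peaked on this axis.

yes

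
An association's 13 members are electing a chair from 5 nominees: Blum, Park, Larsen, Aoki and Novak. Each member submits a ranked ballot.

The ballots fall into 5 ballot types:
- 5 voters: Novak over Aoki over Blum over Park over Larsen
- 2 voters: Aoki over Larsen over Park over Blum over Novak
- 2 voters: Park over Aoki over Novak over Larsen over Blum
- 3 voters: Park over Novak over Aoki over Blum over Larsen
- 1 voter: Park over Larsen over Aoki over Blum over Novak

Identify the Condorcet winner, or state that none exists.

Check each pair by majority over 13 ballots:
Blum vs Park: Park, 8–5.
Blum vs Larsen: Blum, 8–5.
Blum vs Aoki: Aoki, 13–0.
Blum vs Novak: Novak wins 10–3.
Park vs Larsen: 5+2+3+1 = 11 for Park, 2 for Larsen — Park by 11–2.
Park vs Aoki: Park is ranked higher on 2+3+1 = 6 ballots, Aoki on 7. Aoki wins 7–6.
Park vs Novak: 2+2+3+1 = 8 for Park, 5 for Novak — Park by 8–5.
Larsen vs Aoki: Larsen is ranked higher on 1 ballot, Aoki on 12. Aoki wins 12–1.
Larsen vs Novak: Larsen preferred on 2+1 = 3 ballots; Novak wins 10–3.
Aoki vs Novak: Aoki preferred on 2+2+1 = 5 ballots; Novak wins 8–5.
No candidate is unbeaten: Blum loses to Park; Park loses to Aoki; Larsen loses to Blum; Aoki loses to Novak; Novak loses to Park. In particular Park > Novak > Aoki > Park is a majority cycle — no Condorcet winner exists.

none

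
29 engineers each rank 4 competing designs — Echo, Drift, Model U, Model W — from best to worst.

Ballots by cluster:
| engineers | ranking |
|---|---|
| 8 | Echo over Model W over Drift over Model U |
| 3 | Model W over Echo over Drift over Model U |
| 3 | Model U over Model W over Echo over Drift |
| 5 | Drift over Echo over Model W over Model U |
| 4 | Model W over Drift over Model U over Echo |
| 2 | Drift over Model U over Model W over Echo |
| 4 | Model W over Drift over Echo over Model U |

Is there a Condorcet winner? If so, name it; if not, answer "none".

Model W

Head-to-head results (29 engineers):
Echo vs Drift: Echo is ranked higher on 8+3+3 = 14 ballots, Drift on 15. Drift wins 15–14.
Echo vs Model U: 20 to 9, Echo.
Echo vs Model W: 8+5 = 13 for Echo, 16 for Model W — Model W by 16–13.
Drift vs Model U: 8+3+5+4+2+4 = 26 for Drift, 3 for Model U — Drift by 26–3.
Drift vs Model W: Drift preferred on 5+2 = 7 ballots; Model W wins 22–7.
Model U vs Model W: Model U is ranked higher on 3+2 = 5 ballots, Model W on 24. Model W wins 24–5.
Only Model W has no losses; Model W is the Condorcet winner.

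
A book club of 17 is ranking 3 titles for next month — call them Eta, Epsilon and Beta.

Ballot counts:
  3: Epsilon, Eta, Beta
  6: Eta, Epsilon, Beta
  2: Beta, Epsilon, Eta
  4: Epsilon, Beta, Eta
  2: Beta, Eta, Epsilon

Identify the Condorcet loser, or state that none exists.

Head-to-head results (17 members):
Eta vs Epsilon: Eta is ranked higher on 6+2 = 8 ballots, Epsilon on 9. Epsilon wins 9–8.
Eta vs Beta: 9 to 8, Eta.
Epsilon–Beta: Epsilon 13–4.
Only Beta has no wins; Beta is the Condorcet loser.

Beta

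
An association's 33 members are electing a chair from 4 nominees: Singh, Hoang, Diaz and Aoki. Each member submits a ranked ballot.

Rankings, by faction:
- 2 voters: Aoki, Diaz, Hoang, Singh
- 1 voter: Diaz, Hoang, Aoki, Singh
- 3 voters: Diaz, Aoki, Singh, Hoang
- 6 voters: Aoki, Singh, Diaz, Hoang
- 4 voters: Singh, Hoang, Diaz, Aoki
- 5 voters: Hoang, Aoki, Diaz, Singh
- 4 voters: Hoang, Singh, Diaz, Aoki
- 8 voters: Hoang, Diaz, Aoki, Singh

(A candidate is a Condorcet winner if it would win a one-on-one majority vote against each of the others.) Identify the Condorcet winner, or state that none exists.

Hoang

Head-to-head results (33 voters):
Singh vs Hoang: Hoang, 20–13.
Singh vs Diaz: Diaz, 19–14.
Singh vs Aoki: Aoki wins 25–8.
Hoang vs Diaz: Hoang wins 21–12.
Hoang–Aoki: Hoang 22–11.
Diaz vs Aoki: Diaz wins 20–13.
Hoang wins every pairwise contest, so Hoang is the Condorcet winner.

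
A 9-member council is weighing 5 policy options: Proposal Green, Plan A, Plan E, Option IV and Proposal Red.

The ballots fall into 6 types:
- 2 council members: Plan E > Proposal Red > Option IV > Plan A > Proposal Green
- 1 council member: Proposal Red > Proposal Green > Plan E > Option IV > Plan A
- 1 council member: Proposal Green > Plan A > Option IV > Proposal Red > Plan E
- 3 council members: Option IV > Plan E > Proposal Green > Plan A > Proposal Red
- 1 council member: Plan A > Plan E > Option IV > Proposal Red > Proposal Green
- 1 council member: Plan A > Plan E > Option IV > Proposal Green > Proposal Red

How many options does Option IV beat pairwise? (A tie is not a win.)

3

Option IV against each rival (9 council members):
Option IV vs Proposal Green: 7 to 2, Option IV.
Option IV vs Plan A: 2+1+3 = 6 for Option IV, 3 for Plan A — Option IV by 6–3.
Option IV vs Plan E: Plan E, 5–4.
Option IV vs Proposal Red: Option IV is ranked higher on 1+3+1+1 = 6 ballots, Proposal Red on 3. Option IV wins 6–3.
Option IV beats Proposal Green, Plan A, Proposal Red; loses to Plan E — 3 pairwise wins.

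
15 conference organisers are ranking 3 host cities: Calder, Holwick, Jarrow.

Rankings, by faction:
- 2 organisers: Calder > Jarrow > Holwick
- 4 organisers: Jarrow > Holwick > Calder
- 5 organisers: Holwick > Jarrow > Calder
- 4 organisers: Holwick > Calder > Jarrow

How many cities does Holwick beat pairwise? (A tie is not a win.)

Holwick against each rival (15 organisers):
Holwick vs Calder: 4+5+4 = 13 for Holwick, 2 for Calder — Holwick by 13–2.
Holwick vs Jarrow: 5+4 = 9 for Holwick, 6 for Jarrow — Holwick by 9–6.
Holwick beats Calder, Jarrow — 2 pairwise wins.

2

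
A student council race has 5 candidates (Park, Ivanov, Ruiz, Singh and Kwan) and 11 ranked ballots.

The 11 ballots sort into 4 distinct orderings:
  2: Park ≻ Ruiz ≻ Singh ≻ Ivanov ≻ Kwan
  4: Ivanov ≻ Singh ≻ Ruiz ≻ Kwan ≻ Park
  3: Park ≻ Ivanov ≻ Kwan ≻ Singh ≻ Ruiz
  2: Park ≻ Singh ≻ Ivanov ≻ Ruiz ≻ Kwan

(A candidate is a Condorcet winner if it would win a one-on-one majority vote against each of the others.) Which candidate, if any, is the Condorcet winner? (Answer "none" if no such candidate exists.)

Park

Check each pair by majority over 11 ballots:
Park vs Ivanov: Park preferred on 2+3+2 = 7 ballots; Park wins 7–4.
Park vs Ruiz: 7 to 4, Park.
Park vs Singh: Park preferred on 2+3+2 = 7 ballots; Park wins 7–4.
Park vs Kwan: 2+3+2 = 7 for Park, 4 for Kwan — Park by 7–4.
Ivanov vs Ruiz: 9 to 2, Ivanov.
Ivanov vs Singh: 4+3 = 7 for Ivanov, 4 for Singh — Ivanov by 7–4.
Ivanov vs Kwan: 11 to 0, Ivanov.
Ruiz vs Singh: 2 to 9, Singh.
Ruiz vs Kwan: Ruiz is ranked higher on 2+4+2 = 8 ballots, Kwan on 3. Ruiz wins 8–3.
Singh vs Kwan: 2+4+2 = 8 for Singh, 3 for Kwan — Singh by 8–3.
Park wins every pairwise contest, so Park is the Condorcet winner.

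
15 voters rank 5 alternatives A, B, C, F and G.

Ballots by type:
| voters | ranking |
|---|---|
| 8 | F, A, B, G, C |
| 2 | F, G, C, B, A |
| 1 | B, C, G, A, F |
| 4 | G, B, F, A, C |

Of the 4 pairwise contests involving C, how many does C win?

C against each rival (15 voters):
C vs A: A wins 12–3.
C vs B: B wins 13–2.
C vs F: C is ranked higher on 1 ballot, F on 14. F wins 14–1.
C vs G: G, 14–1.
C beats no one; loses to A, B, F, G — 0 pairwise wins.

0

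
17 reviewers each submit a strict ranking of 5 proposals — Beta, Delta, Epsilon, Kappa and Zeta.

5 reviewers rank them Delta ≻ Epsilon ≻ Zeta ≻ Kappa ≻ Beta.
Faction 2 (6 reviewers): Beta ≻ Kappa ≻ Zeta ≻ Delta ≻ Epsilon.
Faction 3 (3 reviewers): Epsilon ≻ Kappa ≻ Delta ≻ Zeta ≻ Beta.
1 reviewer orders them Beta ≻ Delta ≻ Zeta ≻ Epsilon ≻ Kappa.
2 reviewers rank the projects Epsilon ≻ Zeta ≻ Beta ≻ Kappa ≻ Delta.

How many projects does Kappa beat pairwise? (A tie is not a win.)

Kappa against each rival (17 reviewers):
Kappa vs Beta: Beta wins 9–8.
Kappa vs Delta: Kappa is ranked higher on 6+3+2 = 11 ballots, Delta on 6. Kappa wins 11–6.
Kappa vs Epsilon: Epsilon, 11–6.
Kappa–Zeta: Kappa 9–8.
Kappa beats Delta, Zeta; loses to Beta, Epsilon — 2 pairwise wins.

2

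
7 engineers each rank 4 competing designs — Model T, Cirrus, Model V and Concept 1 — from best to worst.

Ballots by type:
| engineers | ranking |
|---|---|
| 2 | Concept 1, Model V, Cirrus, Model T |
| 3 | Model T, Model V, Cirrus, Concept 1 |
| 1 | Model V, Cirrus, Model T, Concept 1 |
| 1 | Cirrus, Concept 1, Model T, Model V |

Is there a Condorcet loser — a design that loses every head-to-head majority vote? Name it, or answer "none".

Head-to-head results (7 engineers):
Model T vs Cirrus: Model T preferred on 3 ballots; Cirrus wins 4–3.
Model T–Model V: Model T 4–3.
Model T–Concept 1: Model T 4–3.
Cirrus vs Model V: Cirrus preferred on 1 ballot; Model V wins 6–1.
Cirrus vs Concept 1: Cirrus wins 5–2.
Model V vs Concept 1: 3+1 = 4 for Model V, 3 for Concept 1 — Model V by 4–3.
Only Concept 1 has no wins; Concept 1 is the Condorcet loser.

Concept 1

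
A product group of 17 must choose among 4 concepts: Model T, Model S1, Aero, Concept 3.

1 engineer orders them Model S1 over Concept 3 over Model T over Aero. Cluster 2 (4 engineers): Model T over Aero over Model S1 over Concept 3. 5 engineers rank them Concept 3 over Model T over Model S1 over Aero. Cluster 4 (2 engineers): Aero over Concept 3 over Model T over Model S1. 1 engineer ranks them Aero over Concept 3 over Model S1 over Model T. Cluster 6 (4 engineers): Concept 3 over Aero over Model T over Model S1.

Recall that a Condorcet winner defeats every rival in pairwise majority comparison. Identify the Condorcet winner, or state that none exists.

Check each pair by majority over 17 ballots:
Model T vs Model S1: Model T is ranked higher on 4+5+2+4 = 15 ballots, Model S1 on 2. Model T wins 15–2.
Model T vs Aero: 10 to 7, Model T.
Model T vs Concept 3: Model T is ranked higher on 4 ballots, Concept 3 on 13. Concept 3 wins 13–4.
Model S1 vs Aero: Model S1 preferred on 1+5 = 6 ballots; Aero wins 11–6.
Model S1 vs Concept 3: Model S1 is ranked higher on 1+4 = 5 ballots, Concept 3 on 12. Concept 3 wins 12–5.
Aero vs Concept 3: 4+2+1 = 7 for Aero, 10 for Concept 3 — Concept 3 by 10–7.
Concept 3 wins every pairwise contest, so Concept 3 is the Condorcet winner.

Concept 3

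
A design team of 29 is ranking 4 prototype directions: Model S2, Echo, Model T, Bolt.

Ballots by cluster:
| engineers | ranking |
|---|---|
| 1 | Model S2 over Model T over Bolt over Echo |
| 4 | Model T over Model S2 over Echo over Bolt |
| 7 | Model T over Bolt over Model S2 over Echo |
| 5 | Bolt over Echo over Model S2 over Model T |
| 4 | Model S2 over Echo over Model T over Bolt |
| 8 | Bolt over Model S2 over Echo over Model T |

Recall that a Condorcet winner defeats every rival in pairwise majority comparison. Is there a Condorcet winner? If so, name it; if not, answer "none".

none

Pairwise majorities:
Model S2 vs Echo: 24 to 5, Model S2.
Model S2 vs Model T: 18 to 11, Model S2.
Model S2 vs Bolt: 9 to 20, Bolt.
Echo vs Model T: 5+4+8 = 17 for Echo, 12 for Model T — Echo by 17–12.
Echo vs Bolt: Echo preferred on 4+4 = 8 ballots; Bolt wins 21–8.
Model T vs Bolt: Model T preferred on 1+4+7+4 = 16 ballots; Model T wins 16–13.
Each design drops at least one matchup (Model S2 loses to Bolt; Echo loses to Model S2; Model T loses to Model S2; Bolt loses to Model T); the cycle Model S2 → Model T → Bolt → Model S2 rules out a Condorcet winner.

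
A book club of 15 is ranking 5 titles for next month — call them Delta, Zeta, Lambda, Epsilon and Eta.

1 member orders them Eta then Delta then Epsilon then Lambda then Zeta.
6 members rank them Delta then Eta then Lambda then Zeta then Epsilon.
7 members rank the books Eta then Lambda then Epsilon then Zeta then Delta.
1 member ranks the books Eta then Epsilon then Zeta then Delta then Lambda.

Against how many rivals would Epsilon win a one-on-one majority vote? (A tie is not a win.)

Epsilon against each rival (15 members):
Epsilon vs Delta: Epsilon is ranked higher on 7+1 = 8 ballots, Delta on 7. Epsilon wins 8–7.
Epsilon vs Zeta: Epsilon, 9–6.
Epsilon vs Lambda: Epsilon is ranked higher on 1+1 = 2 ballots, Lambda on 13. Lambda wins 13–2.
Epsilon vs Eta: Epsilon is ranked higher on 0 ballots, Eta on 15. Eta wins 15–0.
Epsilon beats Delta, Zeta; loses to Lambda, Eta — 2 pairwise wins.

2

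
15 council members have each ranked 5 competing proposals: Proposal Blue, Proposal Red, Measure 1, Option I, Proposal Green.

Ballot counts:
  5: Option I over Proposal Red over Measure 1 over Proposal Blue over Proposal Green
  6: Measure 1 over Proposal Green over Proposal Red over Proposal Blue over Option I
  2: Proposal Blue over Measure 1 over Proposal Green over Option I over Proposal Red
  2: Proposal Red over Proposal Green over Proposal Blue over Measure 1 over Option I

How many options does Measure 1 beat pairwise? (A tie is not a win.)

Measure 1 against each rival (15 council members):
Measure 1 vs Proposal Blue: Measure 1 wins 11–4.
Measure 1–Proposal Red: Measure 1 8–7.
Measure 1 vs Option I: Measure 1 is ranked higher on 6+2+2 = 10 ballots, Option I on 5. Measure 1 wins 10–5.
Measure 1 vs Proposal Green: Measure 1 is ranked higher on 5+6+2 = 13 ballots, Proposal Green on 2. Measure 1 wins 13–2.
Measure 1 beats Proposal Blue, Proposal Red, Option I, Proposal Green — 4 pairwise wins.

4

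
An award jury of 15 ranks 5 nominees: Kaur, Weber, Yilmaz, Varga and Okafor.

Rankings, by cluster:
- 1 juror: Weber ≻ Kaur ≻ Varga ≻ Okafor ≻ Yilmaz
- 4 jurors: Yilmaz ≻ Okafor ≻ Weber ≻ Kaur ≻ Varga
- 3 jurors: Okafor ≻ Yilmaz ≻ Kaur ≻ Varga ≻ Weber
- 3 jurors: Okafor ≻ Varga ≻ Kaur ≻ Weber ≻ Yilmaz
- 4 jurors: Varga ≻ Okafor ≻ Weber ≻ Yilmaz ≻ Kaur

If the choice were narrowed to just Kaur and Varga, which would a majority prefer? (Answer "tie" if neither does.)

Kaur

Ballots ranking Kaur above Varga: 1 + 4 + 3 = 8.
Ballots ranking Varga above Kaur: 15 − 8 = 7.
Kaur wins the head-to-head 8–7.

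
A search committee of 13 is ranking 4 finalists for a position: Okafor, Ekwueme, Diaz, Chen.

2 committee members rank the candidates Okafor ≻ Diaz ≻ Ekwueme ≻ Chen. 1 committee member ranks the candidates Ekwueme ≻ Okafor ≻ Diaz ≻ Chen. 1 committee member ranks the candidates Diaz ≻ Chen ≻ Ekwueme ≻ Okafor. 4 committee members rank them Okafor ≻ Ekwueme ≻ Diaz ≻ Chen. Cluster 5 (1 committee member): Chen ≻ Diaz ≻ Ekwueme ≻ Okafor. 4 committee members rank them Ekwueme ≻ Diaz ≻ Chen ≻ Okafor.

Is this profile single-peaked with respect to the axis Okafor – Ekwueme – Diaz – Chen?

no

Axis positions: Okafor=1, Ekwueme=2, Diaz=3, Chen=4.
Cluster 1: ranking walks positions 1-3-2-4; Diaz is ranked above Ekwueme even though Ekwueme lies between Diaz and the peak Okafor on the axis — preferences dip and rise again. Not single-peaked.
Cluster 2 (peak Ekwueme at position 2): ranking walks positions 2-1-3-4, expanding outward from the peak — single-peaked.
Cluster 3 (peak Diaz at position 3): ranking walks positions 3-4-2-1, expanding outward from the peak — single-peaked.
Cluster 4 (peak Okafor at position 1): ranking walks positions 1-2-3-4, expanding outward from the peak — single-peaked.
Cluster 5 (peak Chen at position 4): ranking walks positions 4-3-2-1, expanding outward from the peak — single-peaked.
Cluster 6 (peak Ekwueme at position 2): ranking walks positions 2-3-4-1, expanding outward from the peak — single-peaked.
Cluster 1 violates single-peakedness, so the profile is not single-peaked on this axis.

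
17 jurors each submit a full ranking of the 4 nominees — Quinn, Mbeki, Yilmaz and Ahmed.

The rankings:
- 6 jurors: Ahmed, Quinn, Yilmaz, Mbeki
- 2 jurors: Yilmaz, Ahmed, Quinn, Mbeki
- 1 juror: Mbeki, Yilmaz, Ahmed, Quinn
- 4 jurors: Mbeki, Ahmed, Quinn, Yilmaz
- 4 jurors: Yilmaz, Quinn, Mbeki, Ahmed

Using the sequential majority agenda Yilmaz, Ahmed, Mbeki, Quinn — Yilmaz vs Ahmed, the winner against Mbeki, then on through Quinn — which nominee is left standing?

Round 1: Yilmaz vs Ahmed — 7–10, Ahmed advances.
Round 2: Ahmed vs Mbeki — 8–9, Mbeki advances.
Round 3: Mbeki vs Quinn — 5–12, Quinn advances.
The agenda winner is Quinn.

Quinn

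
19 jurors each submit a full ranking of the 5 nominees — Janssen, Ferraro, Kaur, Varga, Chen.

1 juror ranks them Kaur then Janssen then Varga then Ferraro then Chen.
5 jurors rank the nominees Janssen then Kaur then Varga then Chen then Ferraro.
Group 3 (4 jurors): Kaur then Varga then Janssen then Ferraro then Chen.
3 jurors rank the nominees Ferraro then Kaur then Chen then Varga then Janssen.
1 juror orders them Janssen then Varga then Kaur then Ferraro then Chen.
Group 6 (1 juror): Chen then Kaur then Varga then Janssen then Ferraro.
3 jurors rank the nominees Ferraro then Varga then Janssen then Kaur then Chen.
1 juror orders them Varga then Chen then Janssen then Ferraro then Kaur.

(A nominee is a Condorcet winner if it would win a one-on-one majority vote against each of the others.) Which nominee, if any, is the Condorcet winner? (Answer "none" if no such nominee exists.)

Pairwise majorities:
Janssen vs Ferraro: Janssen is ranked higher on 1+5+4+1+1+1 = 13 ballots, Ferraro on 6. Janssen wins 13–6.
Janssen vs Kaur: Janssen wins 10–9.
Janssen vs Varga: Varga, 12–7.
Janssen vs Chen: Janssen, 14–5.
Ferraro vs Kaur: Kaur, 12–7.
Ferraro vs Varga: Varga wins 13–6.
Ferraro vs Chen: Ferraro wins 12–7.
Kaur vs Varga: Kaur wins 14–5.
Kaur vs Chen: Kaur preferred on 1+5+4+3+1+3 = 17 ballots; Kaur wins 17–2.
Varga vs Chen: Varga wins 15–4.
Every nominee loses at least once (Janssen loses to Varga; Ferraro loses to Janssen; Kaur loses to Janssen; Varga loses to Kaur; Chen loses to Janssen). The majority relation contains the cycle Janssen beats Kaur beats Varga beats Janssen, so there is no Condorcet winner.

none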